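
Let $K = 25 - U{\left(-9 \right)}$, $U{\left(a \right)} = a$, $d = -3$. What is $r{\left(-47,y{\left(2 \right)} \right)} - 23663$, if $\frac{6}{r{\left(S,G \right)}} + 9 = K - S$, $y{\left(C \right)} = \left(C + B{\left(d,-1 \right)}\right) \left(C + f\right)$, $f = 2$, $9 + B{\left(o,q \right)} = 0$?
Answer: $- \frac{283955}{12} \approx -23663.0$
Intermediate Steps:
$B{\left(o,q \right)} = -9$ ($B{\left(o,q \right)} = -9 + 0 = -9$)
$y{\left(C \right)} = \left(-9 + C\right) \left(2 + C\right)$ ($y{\left(C \right)} = \left(C - 9\right) \left(C + 2\right) = \left(-9 + C\right) \left(2 + C\right)$)
$K = 34$ ($K = 25 - -9 = 25 + 9 = 34$)
$r{\left(S,G \right)} = \frac{6}{25 - S}$ ($r{\left(S,G \right)} = \frac{6}{-9 - \left(-34 + S\right)} = \frac{6}{25 - S}$)
$r{\left(-47,y{\left(2 \right)} \right)} - 23663 = - \frac{6}{-25 - 47} - 23663 = - \frac{6}{-72} - 23663 = \left(-6\right) \left(- \frac{1}{72}\right) - 23663 = \frac{1}{12} - 23663 = - \frac{283955}{12}$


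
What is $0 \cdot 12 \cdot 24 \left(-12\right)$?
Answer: $0$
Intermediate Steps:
$0 \cdot 12 \cdot 24 \left(-12\right) = 0 \cdot 24 \left(-12\right) = 0 \left(-12\right) = 0$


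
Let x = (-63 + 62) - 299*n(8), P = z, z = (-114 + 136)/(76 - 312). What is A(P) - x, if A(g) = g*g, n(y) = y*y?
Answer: 266463709/13924 ≈ 19137.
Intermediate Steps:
z = -11/118 (z = 22/(-236) = 22*(-1/236) = -11/118 ≈ -0.093220)
n(y) = y²
P = -11/118 ≈ -0.093220
A(g) = g²
x = -19137 (x = (-63 + 62) - 299*8² = -1 - 299*64 = -1 - 19136 = -19137)
A(P) - x = (-11/118)² - 1*(-19137) = 121/13924 + 19137 = 266463709/13924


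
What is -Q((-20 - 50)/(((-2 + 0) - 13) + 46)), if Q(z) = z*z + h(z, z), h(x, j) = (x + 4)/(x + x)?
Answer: -317053/67270 ≈ -4.7131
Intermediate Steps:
h(x, j) = (4 + x)/(2*x) (h(x, j) = (4 + x)/((2*x)) = (4 + x)*(1/(2*x)) = (4 + x)/(2*x))
Q(z) = z**2 + (4 + z)/(2*z) (Q(z) = z*z + (4 + z)/(2*z) = z**2 + (4 + z)/(2*z))
-Q((-20 - 50)/(((-2 + 0) - 13) + 46)) = -(2 + ((-20 - 50)/(((-2 + 0) - 13) + 46))**3 + ((-20 - 50)/(((-2 + 0) - 13) + 46))/2)/((-20 - 50)/(((-2 + 0) - 13) + 46)) = -(2 + (-70/((-2 - 13) + 46))**3 + (-70/((-2 - 13) + 46))/2)/((-70/((-2 - 13) + 46))) = -(2 + (-70/(-15 + 46))**3 + (-70/(-15 + 46))/2)/((-70/(-15 + 46))) = -(2 + (-70/31)**3 + (-70/31)/2)/((-70/31)) = -(2 + (-70*1/31)**3 + (-70*1/31)/2)/((-70*1/31)) = -(2 + (-70/31)**3 + (1/2)*(-70/31))/(-70/31) = -(-31)*(2 - 343000/29791 - 35/31)/70 = -(-31)*(-317053)/(70*29791) = -1*317053/67270 = -317053/67270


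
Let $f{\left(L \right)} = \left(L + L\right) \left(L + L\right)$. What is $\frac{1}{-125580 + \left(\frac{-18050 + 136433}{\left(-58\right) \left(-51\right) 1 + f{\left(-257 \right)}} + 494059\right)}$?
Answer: $\frac{267154}{98440757149} \approx 2.7139 \cdot 10^{-6}$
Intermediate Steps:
$f{\left(L \right)} = 4 L^{2}$ ($f{\left(L \right)} = 2 L 2 L = 4 L^{2}$)
$\frac{1}{-125580 + \left(\frac{-18050 + 136433}{\left(-58\right) \left(-51\right) 1 + f{\left(-257 \right)}} + 494059\right)} = \frac{1}{-125580 + \left(\frac{-18050 + 136433}{\left(-58\right) \left(-51\right) 1 + 4 \left(-257\right)^{2}} + 494059\right)} = \frac{1}{-125580 + \left(\frac{118383}{2958 \cdot 1 + 4 \cdot 66049} + 494059\right)} = \frac{1}{-125580 + \left(\frac{118383}{2958 + 264196} + 494059\right)} = \frac{1}{-125580 + \left(\frac{118383}{267154} + 494059\right)} = \frac{1}{-125580 + \frac{131989956469}{267154}} = \frac{1}{\frac{98440757149}{267154}} = \frac{267154}{98440757149}$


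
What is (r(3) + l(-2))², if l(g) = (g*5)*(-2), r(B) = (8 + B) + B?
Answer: 1156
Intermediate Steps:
r(B) = 8 + 2*B
l(g) = -10*g (l(g) = (5*g)*(-2) = -10*g)
(r(3) + l(-2))² = ((8 + 2*3) - 10*(-2))² = ((8 + 6) + 20)² = (14 + 20)² = 34² = 1156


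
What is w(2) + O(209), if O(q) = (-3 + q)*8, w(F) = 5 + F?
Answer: 1655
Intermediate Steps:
O(q) = -24 + 8*q
w(2) + O(209) = (5 + 2) + (-24 + 8*209) = 7 + (-24 + 1672) = 7 + 1648 = 1655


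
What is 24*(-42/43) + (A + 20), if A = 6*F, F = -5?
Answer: -1438/43 ≈ -33.442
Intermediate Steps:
A = -30 (A = 6*(-5) = -30)
24*(-42/43) + (A + 20) = 24*(-42/43) + (-30 + 20) = 24*(-42*1/43) - 10 = 24*(-42/43) - 10 = -1008/43 - 10 = -1438/43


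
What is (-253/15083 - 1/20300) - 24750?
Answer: -7578081425983/306184900 ≈ -24750.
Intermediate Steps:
(-253/15083 - 1/20300) - 24750 = -5150983/306184900 - 24750 = -7578081425983/306184900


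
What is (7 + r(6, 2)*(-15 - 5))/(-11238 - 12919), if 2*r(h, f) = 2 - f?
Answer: -1/3451 ≈ -0.00028977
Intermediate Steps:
r(h, f) = 1 - f/2 (r(h, f) = (2 - f)/2 = 1 - f/2)
(7 + r(6, 2)*(-15 - 5))/(-11238 - 12919) = (7 + (1 - 1/2*2)*(-15 - 5))/(-11238 - 12919) = (7 + (1 - 1)*(-20))/(-24157) = (7 + 0*(-20))*(-1/24157) = (7 + 0)*(-1/24157) = 7*(-1/24157) = -1/3451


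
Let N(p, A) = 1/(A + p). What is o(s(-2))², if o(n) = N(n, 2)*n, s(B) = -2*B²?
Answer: 16/9 ≈ 1.7778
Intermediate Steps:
o(n) = n/(2 + n)
o(s(-2))² = ((-2*(-2)²)/(2 - 2*(-2)²))² = ((-2*4)/(2 - 2*4))² = (-8/(2 - 8))² = (-8/(-6))² = (-8*(-⅙))² = (4/3)² = 16/9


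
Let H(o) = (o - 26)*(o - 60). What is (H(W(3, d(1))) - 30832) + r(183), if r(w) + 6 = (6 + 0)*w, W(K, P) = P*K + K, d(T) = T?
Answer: -28660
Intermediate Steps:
W(K, P) = K + K*P (W(K, P) = K*P + K = K + K*P)
r(w) = -6 + 6*w (r(w) = -6 + (6 + 0)*w = -6 + 6*w)
H(o) = (-60 + o)*(-26 + o) (H(o) = (-26 + o)*(-60 + o) = (-60 + o)*(-26 + o))
(H(W(3, d(1))) - 30832) + r(183) = ((1560 + (3*(1 + 1))² - 258*(1 + 1)) - 30832) + (-6 + 6*183) = ((1560 + (3*2)² - 258*2) - 30832) + (-6 + 1098) = ((1560 + 6² - 86*6) - 30832) + 1092 = ((1560 + 36 - 516) - 30832) + 1092 = (1080 - 30832) + 1092 = -29752 + 1092 = -28660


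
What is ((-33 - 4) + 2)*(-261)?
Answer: 9135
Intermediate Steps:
((-33 - 4) + 2)*(-261) = (-37 + 2)*(-261) = -35*(-261) = 9135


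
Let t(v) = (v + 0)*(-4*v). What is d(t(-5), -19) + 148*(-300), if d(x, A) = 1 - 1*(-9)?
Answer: -44390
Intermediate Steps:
t(v) = -4*v² (t(v) = v*(-4*v) = -4*v²)
d(x, A) = 10 (d(x, A) = 1 + 9 = 10)
d(t(-5), -19) + 148*(-300) = 10 + 148*(-300) = 10 - 44400 = -44390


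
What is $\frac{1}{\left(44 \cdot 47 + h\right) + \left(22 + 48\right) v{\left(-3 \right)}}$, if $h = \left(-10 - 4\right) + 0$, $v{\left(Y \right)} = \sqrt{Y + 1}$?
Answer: $\frac{1027}{2114358} - \frac{35 i \sqrt{2}}{2114358} \approx 0.00048573 - 2.341 \cdot 10^{-5} i$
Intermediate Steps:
$v{\left(Y \right)} = \sqrt{1 + Y}$
$h = -14$ ($h = -14 + 0 = -14$)
$\frac{1}{\left(44 \cdot 47 + h\right) + \left(22 + 48\right) v{\left(-3 \right)}} = \frac{1}{\left(44 \cdot 47 - 14\right) + \left(22 + 48\right) \sqrt{1 - 3}} = \frac{1}{\left(2068 - 14\right) + 70 \sqrt{-2}} = \frac{1}{2054 + 70 i \sqrt{2}}$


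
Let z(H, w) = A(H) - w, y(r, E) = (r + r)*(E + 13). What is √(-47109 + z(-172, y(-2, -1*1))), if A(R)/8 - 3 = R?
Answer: I*√48413 ≈ 220.03*I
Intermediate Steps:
A(R) = 24 + 8*R
y(r, E) = 2*r*(13 + E) (y(r, E) = (2*r)*(13 + E) = 2*r*(13 + E))
z(H, w) = 24 - w + 8*H (z(H, w) = (24 + 8*H) - w = 24 - w + 8*H)
√(-47109 + z(-172, y(-2, -1*1))) = √(-47109 + (24 - 2*(-2)*(13 - 1*1) + 8*(-172))) = √(-47109 + (24 - 2*(-2)*(13 - 1) - 1376)) = √(-47109 + (24 - 2*(-2)*12 - 1376)) = √(-47109 + (24 - 1*(-48) - 1376)) = √(-47109 + (24 + 48 - 1376)) = √(-47109 - 1304) = √(-48413) = I*√48413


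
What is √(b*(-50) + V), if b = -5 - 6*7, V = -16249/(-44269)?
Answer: 13*√27255139499/44269 ≈ 48.481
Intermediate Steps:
V = 16249/44269 (V = -16249*(-1/44269) = 16249/44269 ≈ 0.36705)
b = -47 (b = -5 - 42 = -47)
√(b*(-50) + V) = √(-47*(-50) + 16249/44269) = √(2350 + 16249/44269) = √(104048399/44269) = 13*√27255139499/44269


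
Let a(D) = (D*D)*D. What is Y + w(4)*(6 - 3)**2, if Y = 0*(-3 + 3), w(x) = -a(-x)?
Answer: 576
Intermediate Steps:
a(D) = D**3 (a(D) = D**2*D = D**3)
w(x) = x**3 (w(x) = -(-x)**3 = -(-1)*x**3 = x**3)
Y = 0 (Y = 0*0 = 0)
Y + w(4)*(6 - 3)**2 = 0 + 4**3*(6 - 3)**2 = 0 + 64*3**2 = 0 + 64*9 = 0 + 576 = 576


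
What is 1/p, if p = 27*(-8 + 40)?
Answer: 1/864 ≈ 0.0011574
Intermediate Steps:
p = 864 (p = 27*32 = 864)
1/p = 1/864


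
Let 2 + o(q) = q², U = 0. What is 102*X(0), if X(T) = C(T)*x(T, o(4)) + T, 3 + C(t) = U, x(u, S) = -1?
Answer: 306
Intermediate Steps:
o(q) = -2 + q²
C(t) = -3 (C(t) = -3 + 0 = -3)
X(T) = 3 + T (X(T) = -3*(-1) + T = 3 + T)
102*X(0) = 102*(3 + 0) = 102*3 = 306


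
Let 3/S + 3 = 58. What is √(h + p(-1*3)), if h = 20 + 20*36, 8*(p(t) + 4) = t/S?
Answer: √11666/4 ≈ 27.002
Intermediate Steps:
S = 3/55 (S = 3/(-3 + 58) = 3/55 ≈ 0.054545)
p(t) = -4 + 55*t/24 (p(t) = -4 + (t/(3/55))/8 = -4 + (t*(55/3))/8 = -4 + (55*t/3)/8 = -4 + 55*t/24)
h = 740 (h = 20 + 720 = 740)
√(h + p(-1*3)) = √(740 + (-4 + 55*(-1*3)/24)) = √(740 + (-4 + (55/24)*(-3))) = √(740 + (-4 - 55/8)) = √(740 - 87/8) = √(5833/8) = √11666/4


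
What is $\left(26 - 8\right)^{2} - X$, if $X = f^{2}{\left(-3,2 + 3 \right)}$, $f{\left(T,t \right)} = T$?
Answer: $315$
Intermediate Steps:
$X = 9$ ($X = \left(-3\right)^{2} = 9$)
$\left(26 - 8\right)^{2} - X = \left(26 - 8\right)^{2} - 9 = 18^{2} - 9 = 324 - 9 = 315$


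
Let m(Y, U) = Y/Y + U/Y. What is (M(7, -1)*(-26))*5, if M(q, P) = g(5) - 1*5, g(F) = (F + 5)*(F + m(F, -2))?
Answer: -6630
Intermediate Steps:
m(Y, U) = 1 + U/Y
g(F) = (5 + F)*(F + (-2 + F)/F) (g(F) = (F + 5)*(F + (-2 + F)/F) = (5 + F)*(F + (-2 + F)/F))
M(q, P) = 51 (M(q, P) = (3 + 5**2 - 10/5 + 6*5) - 1*5 = (3 + 25 - 10*1/5 + 30) - 5 = (3 + 25 - 2 + 30) - 5 = 56 - 5 = 51)
(M(7, -1)*(-26))*5 = (51*(-26))*5 = -1326*5 = -6630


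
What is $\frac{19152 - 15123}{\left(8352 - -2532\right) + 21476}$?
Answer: $\frac{4029}{32360} \approx 0.12451$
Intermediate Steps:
$\frac{19152 - 15123}{\left(8352 - -2532\right) + 21476} = \frac{4029}{\left(8352 + 2532\right) + 21476} = \frac{4029}{10884 + 21476} = \frac{4029}{32360}$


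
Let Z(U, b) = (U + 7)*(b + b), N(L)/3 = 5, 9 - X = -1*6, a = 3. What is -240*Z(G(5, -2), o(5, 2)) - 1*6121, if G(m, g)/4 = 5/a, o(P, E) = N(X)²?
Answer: -1482121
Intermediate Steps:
X = 15 (X = 9 - (-1)*6 = 9 - 1*(-6) = 9 + 6 = 15)
N(L) = 15 (N(L) = 3*5 = 15)
o(P, E) = 225 (o(P, E) = 15² = 225)
G(m, g) = 20/3 (G(m, g) = 4*(5/3) = 20/3)
Z(U, b) = 2*b*(7 + U) (Z(U, b) = (7 + U)*(2*b) = 2*b*(7 + U))
-240*Z(G(5, -2), o(5, 2)) - 1*6121 = -480*225*(7 + 20/3) - 1*6121 = -480*225*41/3 - 6121 = -240*6150 - 6121 = -1476000 - 6121 = -1482121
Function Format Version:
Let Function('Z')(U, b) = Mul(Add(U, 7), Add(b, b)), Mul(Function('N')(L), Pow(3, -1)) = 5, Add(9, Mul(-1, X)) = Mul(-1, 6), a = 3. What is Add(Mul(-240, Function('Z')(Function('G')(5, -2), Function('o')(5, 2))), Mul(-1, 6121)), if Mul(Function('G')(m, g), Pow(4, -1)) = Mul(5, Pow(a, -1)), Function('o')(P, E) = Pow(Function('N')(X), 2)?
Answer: -1482121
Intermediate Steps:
X = 15 (X = Add(9, Mul(-1, Mul(-1, 6))) = Add(9, Mul(-1, -6)) = Add(9, 6) = 15)
Function('N')(L) = 15 (Function('N')(L) = Mul(3, 5) = 15)
Function('o')(P, E) = 225 (Function('o')(P, E) = Pow(15, 2) = 225)
Function('G')(m, g) = Rational(20, 3) (Function('G')(m, g) = Mul(4, Mul(5, Pow(3, -1))) = Mul(4, Mul(5, Rational(1, 3))) = Mul(4, Rational(5, 3)) = Rational(20, 3))
Function('Z')(U, b) = Mul(2, b, Add(7, U)) (Function('Z')(U, b) = Mul(Add(7, U), Mul(2, b)) = Mul(2, b, Add(7, U)))
Add(Mul(-240, Function('Z')(Function('G')(5, -2), Function('o')(5, 2))), Mul(-1, 6121)) = Add(Mul(-240, Mul(2, 225, Add(7, Rational(20, 3)))), Mul(-1, 6121)) = Add(Mul(-240, Mul(2, 225, Rational(41, 3))), -6121) = Add(Mul(-240, 6150), -6121) = Add(-1476000, -6121) = -1482121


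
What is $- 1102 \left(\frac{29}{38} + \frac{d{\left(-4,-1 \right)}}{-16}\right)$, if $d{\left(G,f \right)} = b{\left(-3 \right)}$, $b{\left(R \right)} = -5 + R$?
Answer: $-1392$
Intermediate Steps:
$d{\left(G,f \right)} = -8$ ($d{\left(G,f \right)} = -5 - 3 = -8$)
$- 1102 \left(\frac{29}{38} + \frac{d{\left(-4,-1 \right)}}{-16}\right) = - 1102 \left(\frac{29}{38} - \frac{8}{-16}\right) = - 1102 \left(29 \cdot \frac{1}{38} - - \frac{1}{2}\right) = - 1102 \left(\frac{29}{38} + \frac{1}{2}\right) = \left(-1102\right) \frac{24}{19} = -1392$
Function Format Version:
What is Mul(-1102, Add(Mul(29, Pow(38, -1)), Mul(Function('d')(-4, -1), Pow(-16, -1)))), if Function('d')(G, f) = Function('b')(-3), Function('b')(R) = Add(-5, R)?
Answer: -1392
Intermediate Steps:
Function('d')(G, f) = -8 (Function('d')(G, f) = Add(-5, -3) = -8)
Mul(-1102, Add(Mul(29, Pow(38, -1)), Mul(Function('d')(-4, -1), Pow(-16, -1)))) = Mul(-1102, Add(Mul(29, Pow(38, -1)), Mul(-8, Pow(-16, -1)))) = Mul(-1102, Add(Mul(29, Rational(1, 38)), Mul(-8, Rational(-1, 16)))) = Mul(-1102, Add(Rational(29, 38), Rational(1, 2))) = Mul(-1102, Rational(24, 19)) = -1392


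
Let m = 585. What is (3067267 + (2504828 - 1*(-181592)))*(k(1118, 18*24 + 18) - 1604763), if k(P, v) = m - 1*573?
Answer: -9233234966937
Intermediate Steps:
k(P, v) = 12 (k(P, v) = 585 - 1*573 = 585 - 573 = 12)
(3067267 + (2504828 - 1*(-181592)))*(k(1118, 18*24 + 18) - 1604763) = (3067267 + (2504828 - 1*(-181592)))*(12 - 1604763) = (3067267 + (2504828 + 181592))*(-1604751) = (3067267 + 2686420)*(-1604751) = 5753687*(-1604751) = -9233234966937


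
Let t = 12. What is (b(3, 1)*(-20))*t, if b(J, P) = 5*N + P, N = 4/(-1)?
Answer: 4560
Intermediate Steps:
N = -4 (N = 4*(-1) = -4)
b(J, P) = -20 + P (b(J, P) = 5*(-4) + P = -20 + P)
(b(3, 1)*(-20))*t = ((-20 + 1)*(-20))*12 = -19*(-20)*12 = 380*12 = 4560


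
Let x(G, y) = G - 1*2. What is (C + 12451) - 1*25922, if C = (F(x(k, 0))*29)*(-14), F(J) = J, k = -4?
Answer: -11035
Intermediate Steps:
x(G, y) = -2 + G (x(G, y) = G - 2 = -2 + G)
C = 2436 (C = ((-2 - 4)*29)*(-14) = -6*29*(-14) = -174*(-14) = 2436)
(C + 12451) - 1*25922 = (2436 + 12451) - 1*25922 = 14887 - 25922 = -11035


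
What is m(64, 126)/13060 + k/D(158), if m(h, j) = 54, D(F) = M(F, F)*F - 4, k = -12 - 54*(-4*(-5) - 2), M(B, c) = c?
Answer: -4793/135824 ≈ -0.035288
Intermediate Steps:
k = -984 (k = -12 - 54*(20 - 2) = -12 - 54*18 = -12 - 972 = -984)
D(F) = -4 + F**2 (D(F) = F*F - 4 = F**2 - 4 = -4 + F**2)
m(64, 126)/13060 + k/D(158) = 54/13060 - 984/(-4 + 158**2) = 54*(1/13060) - 984/(-4 + 24964) = 27/6530 - 984/24960 = 27/6530 - 984*1/24960 = 27/6530 - 41/1040 = -4793/135824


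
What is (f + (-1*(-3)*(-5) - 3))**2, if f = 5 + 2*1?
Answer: 121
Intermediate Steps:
f = 7 (f = 5 + 2 = 7)
(f + (-1*(-3)*(-5) - 3))**2 = (7 + (-1*(-3)*(-5) - 3))**2 = (7 + (3*(-5) - 3))**2 = (7 + (-15 - 3))**2 = (7 - 18)**2 = (-11)**2 = 121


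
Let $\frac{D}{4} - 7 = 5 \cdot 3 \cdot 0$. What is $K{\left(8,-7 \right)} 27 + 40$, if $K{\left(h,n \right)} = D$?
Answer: $796$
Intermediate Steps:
$D = 28$ ($D = 28 + 4 \cdot 5 \cdot 3 \cdot 0 = 28 + 4 \cdot 15 \cdot 0 = 28 + 4 \cdot 0 = 28 + 0 = 28$)
$K{\left(h,n \right)} = 28$
$K{\left(8,-7 \right)} 27 + 40 = 28 \cdot 27 + 40 = 756 + 40 = 796$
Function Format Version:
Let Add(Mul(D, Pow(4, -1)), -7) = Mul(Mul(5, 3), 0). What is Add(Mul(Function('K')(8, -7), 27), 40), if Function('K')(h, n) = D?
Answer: 796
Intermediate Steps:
D = 28 (D = Add(28, Mul(4, Mul(Mul(5, 3), 0))) = Add(28, Mul(4, Mul(15, 0))) = Add(28, Mul(4, 0)) = Add(28, 0) = 28)
Function('K')(h, n) = 28
Add(Mul(Function('K')(8, -7), 27), 40) = Add(Mul(28, 27), 40) = Add(756, 40) = 796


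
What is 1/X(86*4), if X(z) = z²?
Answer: 1/118336 ≈ 8.4505e-6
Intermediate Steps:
1/X(86*4) = 1/((86*4)²) = 1/(344²) = 1/118336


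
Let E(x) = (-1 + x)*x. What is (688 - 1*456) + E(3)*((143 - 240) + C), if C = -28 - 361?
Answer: -2684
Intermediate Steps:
C = -389
E(x) = x*(-1 + x)
(688 - 1*456) + E(3)*((143 - 240) + C) = (688 - 1*456) + (3*(-1 + 3))*((143 - 240) - 389) = (688 - 456) + (3*2)*(-97 - 389) = 232 + 6*(-486) = 232 - 2916 = -2684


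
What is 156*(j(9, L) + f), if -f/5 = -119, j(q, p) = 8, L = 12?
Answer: 94068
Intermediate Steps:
f = 595 (f = -5*(-119) = 595)
156*(j(9, L) + f) = 156*(8 + 595) = 156*603 = 94068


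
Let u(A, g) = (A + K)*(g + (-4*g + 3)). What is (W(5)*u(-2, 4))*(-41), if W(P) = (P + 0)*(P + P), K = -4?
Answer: -110700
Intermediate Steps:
W(P) = 2*P² (W(P) = P*(2*P) = 2*P²)
u(A, g) = (-4 + A)*(3 - 3*g) (u(A, g) = (A - 4)*(g + (-4*g + 3)) = (-4 + A)*(g + (3 - 4*g)) = (-4 + A)*(3 - 3*g))
(W(5)*u(-2, 4))*(-41) = ((2*5²)*(-12 + 3*(-2) + 12*4 - 3*(-2)*4))*(-41) = ((2*25)*(-12 - 6 + 48 + 24))*(-41) = (50*54)*(-41) = 2700*(-41) = -110700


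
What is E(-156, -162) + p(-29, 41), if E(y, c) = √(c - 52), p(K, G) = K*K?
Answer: 841 + I*√214 ≈ 841.0 + 14.629*I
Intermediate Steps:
p(K, G) = K²
E(y, c) = √(-52 + c)
E(-156, -162) + p(-29, 41) = √(-52 - 162) + (-29)² = √(-214) + 841 = I*√214 + 841 = 841 + I*√214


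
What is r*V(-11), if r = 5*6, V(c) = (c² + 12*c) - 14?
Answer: -750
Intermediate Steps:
V(c) = -14 + c² + 12*c
r = 30
r*V(-11) = 30*(-14 + (-11)² + 12*(-11)) = 30*(-14 + 121 - 132) = 30*(-25) = -750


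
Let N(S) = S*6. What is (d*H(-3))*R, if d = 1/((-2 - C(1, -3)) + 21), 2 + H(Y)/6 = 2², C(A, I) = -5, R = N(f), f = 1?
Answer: 3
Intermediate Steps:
N(S) = 6*S
R = 6 (R = 6*1 = 6)
H(Y) = 12 (H(Y) = -12 + 6*2² = -12 + 6*4 = -12 + 24 = 12)
d = 1/24 (d = 1/((-2 - 1*(-5)) + 21) = 1/((-2 + 5) + 21) = 1/(3 + 21) = 1/24 ≈ 0.041667)
(d*H(-3))*R = ((1/24)*12)*6 = (½)*6 = 3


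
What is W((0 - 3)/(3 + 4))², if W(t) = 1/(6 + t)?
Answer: 49/1521 ≈ 0.032216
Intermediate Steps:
W((0 - 3)/(3 + 4))² = (1/(6 + (0 - 3)/(3 + 4)))² = (1/(6 - 3/7))² = (1/(39/7))² = (7/39)² = 49/1521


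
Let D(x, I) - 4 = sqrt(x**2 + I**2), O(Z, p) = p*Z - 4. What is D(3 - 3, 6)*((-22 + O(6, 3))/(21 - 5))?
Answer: -5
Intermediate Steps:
O(Z, p) = -4 + Z*p (O(Z, p) = Z*p - 4 = -4 + Z*p)
D(x, I) = 4 + sqrt(I**2 + x**2) (D(x, I) = 4 + sqrt(x**2 + I**2) = 4 + sqrt(I**2 + x**2))
D(3 - 3, 6)*((-22 + O(6, 3))/(21 - 5)) = (4 + sqrt(6**2 + (3 - 3)**2))*((-22 + (-4 + 6*3))/(21 - 5)) = (4 + sqrt(36 + 0**2))*((-22 + (-4 + 18))/16) = (4 + sqrt(36 + 0))*((-22 + 14)*(1/16)) = (4 + sqrt(36))*(-8*1/16) = (4 + 6)*(-1/2) = 10*(-1/2) = -5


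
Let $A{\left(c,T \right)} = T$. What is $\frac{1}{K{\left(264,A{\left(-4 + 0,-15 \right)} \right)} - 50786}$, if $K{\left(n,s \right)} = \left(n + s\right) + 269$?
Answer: $- \frac{1}{50268} \approx -1.9893 \cdot 10^{-5}$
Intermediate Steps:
$K{\left(n,s \right)} = 269 + n + s$
$\frac{1}{K{\left(264,A{\left(-4 + 0,-15 \right)} \right)} - 50786} = \frac{1}{\left(269 + 264 - 15\right) - 50786} = \frac{1}{518 - 50786} = \frac{1}{-50268} = - \frac{1}{50268}$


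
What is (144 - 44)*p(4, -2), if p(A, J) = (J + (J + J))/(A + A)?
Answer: -75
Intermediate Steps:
p(A, J) = 3*J/(2*A) (p(A, J) = (J + 2*J)/((2*A)) = (3*J)*(1/(2*A)) = 3*J/(2*A))
(144 - 44)*p(4, -2) = (144 - 44)*((3/2)*(-2)/4) = 100*((3/2)*(-2)*(¼)) = 100*(-¾) = -75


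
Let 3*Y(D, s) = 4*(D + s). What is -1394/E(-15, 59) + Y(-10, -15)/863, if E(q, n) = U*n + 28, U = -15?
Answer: 3523366/2218773 ≈ 1.5880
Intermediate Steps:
E(q, n) = 28 - 15*n (E(q, n) = -15*n + 28 = 28 - 15*n)
Y(D, s) = 4*D/3 + 4*s/3 (Y(D, s) = (4*(D + s))/3 = (4*D + 4*s)/3 = 4*D/3 + 4*s/3)
-1394/E(-15, 59) + Y(-10, -15)/863 = -1394/(28 - 15*59) + ((4/3)*(-10) + (4/3)*(-15))/863 = -1394/(28 - 885) + (-40/3 - 20)*(1/863) = -1394/(-857) - 100/3*1/863 = -1394*(-1/857) - 100/2589 = 1394/857 - 100/2589 = 3523366/2218773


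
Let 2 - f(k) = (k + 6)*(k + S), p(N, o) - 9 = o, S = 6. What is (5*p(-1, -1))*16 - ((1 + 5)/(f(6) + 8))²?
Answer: 2872951/4489 ≈ 640.00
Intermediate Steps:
p(N, o) = 9 + o
f(k) = 2 - (6 + k)² (f(k) = 2 - (k + 6)*(k + 6) = 2 - (6 + k)*(6 + k) = 2 - (6 + k)²)
(5*p(-1, -1))*16 - ((1 + 5)/(f(6) + 8))² = (5*(9 - 1))*16 - ((1 + 5)/((-34 - 1*6² - 12*6) + 8))² = (5*8)*16 - (6/((-34 - 1*36 - 72) + 8))² = 40*16 - (6/((-34 - 36 - 72) + 8))² = 640 - (6/(-142 + 8))² = 640 - (6/(-134))² = 640 - (6*(-1/134))² = 640 - (-3/67)² = 640 - 1*9/4489 = 640 - 9/4489 = 2872951/4489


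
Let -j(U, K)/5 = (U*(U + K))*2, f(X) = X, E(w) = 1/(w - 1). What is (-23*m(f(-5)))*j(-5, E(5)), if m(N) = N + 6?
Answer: 10925/2 ≈ 5462.5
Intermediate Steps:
E(w) = 1/(-1 + w)
m(N) = 6 + N
j(U, K) = -10*U*(K + U) (j(U, K) = -5*U*(U + K)*2 = -5*U*(K + U)*2 = -10*U*(K + U))
(-23*m(f(-5)))*j(-5, E(5)) = (-23*(6 - 5))*(-10*(-5)*(1/(-1 + 5) - 5)) = (-23*1)*(-10*(-5)*(1/4 - 5)) = -(-230)*(-5)*(¼ - 5) = -(-230)*(-5)*(-19)/4 = -23*(-475/2) = 10925/2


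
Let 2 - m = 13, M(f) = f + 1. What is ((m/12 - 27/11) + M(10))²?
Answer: 1014049/17424 ≈ 58.198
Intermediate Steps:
M(f) = 1 + f
m = -11 (m = 2 - 1*13 = 2 - 13 = -11)
((m/12 - 27/11) + M(10))² = ((-11/12 - 27/11) + (1 + 10))² = ((-11*1/12 - 27*1/11) + 11)² = ((-11/12 - 27/11) + 11)² = (-445/132 + 11)² = (1007/132)² = 1014049/17424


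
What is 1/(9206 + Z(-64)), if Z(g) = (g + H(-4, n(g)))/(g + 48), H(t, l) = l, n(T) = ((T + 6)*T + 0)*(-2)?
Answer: 1/9674 ≈ 0.00010337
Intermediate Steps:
n(T) = -2*T*(6 + T) (n(T) = ((6 + T)*T + 0)*(-2) = (T*(6 + T) + 0)*(-2) = (T*(6 + T))*(-2) = -2*T*(6 + T))
Z(g) = (g - 2*g*(6 + g))/(48 + g) (Z(g) = (g - 2*g*(6 + g))/(g + 48) = (g - 2*g*(6 + g))/(48 + g))
1/(9206 + Z(-64)) = 1/(9206 - 64*(-11 - 2*(-64))/(48 - 64)) = 1/(9206 - 64*(-11 + 128)/(-16)) = 1/(9206 - 64*(-1/16)*117) = 1/(9206 + 468) = 1/9674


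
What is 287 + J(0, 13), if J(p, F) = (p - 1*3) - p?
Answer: 284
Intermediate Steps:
J(p, F) = -3 (J(p, F) = (p - 3) - p = (-3 + p) - p = -3)
287 + J(0, 13) = 287 - 3 = 284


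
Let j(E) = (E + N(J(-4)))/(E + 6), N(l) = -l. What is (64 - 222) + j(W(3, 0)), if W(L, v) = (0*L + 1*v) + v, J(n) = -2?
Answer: -473/3 ≈ -157.67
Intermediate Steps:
W(L, v) = 2*v (W(L, v) = (0 + v) + v = v + v = 2*v)
j(E) = (2 + E)/(6 + E) (j(E) = (E - 1*(-2))/(E + 6) = (E + 2)/(6 + E) = (2 + E)/(6 + E))
(64 - 222) + j(W(3, 0)) = (64 - 222) + (2 + 2*0)/(6 + 2*0) = -158 + (2 + 0)/(6 + 0) = -158 + 2/6 = -158 + (1/6)*2 = -158 + 1/3 = -473/3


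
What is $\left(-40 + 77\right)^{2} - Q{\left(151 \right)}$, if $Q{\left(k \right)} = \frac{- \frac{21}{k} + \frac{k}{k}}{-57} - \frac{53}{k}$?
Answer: $\frac{11786134}{8607} \approx 1369.4$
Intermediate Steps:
$Q{\left(k \right)} = - \frac{1}{57} - \frac{1000}{19 k}$ ($Q{\left(k \right)} = \left(- \frac{21}{k} + 1\right) \left(- \frac{1}{57}\right) - \frac{53}{k} = \left(1 - \frac{21}{k}\right) \left(- \frac{1}{57}\right) - \frac{53}{k} = \left(- \frac{1}{57} + \frac{7}{19 k}\right) - \frac{53}{k} = - \frac{1}{57} - \frac{1000}{19 k}$)
$\left(-40 + 77\right)^{2} - Q{\left(151 \right)} = \left(-40 + 77\right)^{2} - \frac{-3000 - 151}{57 \cdot 151} = 37^{2} - \frac{1}{57} \cdot \frac{1}{151} \left(-3000 - 151\right) = 1369 - \frac{1}{57} \cdot \frac{1}{151} \left(-3151\right) = 1369 - - \frac{3151}{8607} = 1369 + \frac{3151}{8607} = \frac{11786134}{8607}$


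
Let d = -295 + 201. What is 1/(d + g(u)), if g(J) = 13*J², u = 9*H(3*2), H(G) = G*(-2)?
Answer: 1/151538 ≈ 6.5990e-6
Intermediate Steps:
H(G) = -2*G
u = -108 (u = 9*(-6*2) = 9*(-2*6) = 9*(-12) = -108)
d = -94
1/(d + g(u)) = 1/(-94 + 13*(-108)²) = 1/(-94 + 13*11664) = 1/(-94 + 151632) = 1/151538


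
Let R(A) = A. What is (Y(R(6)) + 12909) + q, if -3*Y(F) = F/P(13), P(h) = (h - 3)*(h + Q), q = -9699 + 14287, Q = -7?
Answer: 524909/30 ≈ 17497.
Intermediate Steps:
q = 4588
P(h) = (-7 + h)*(-3 + h) (P(h) = (h - 3)*(h - 7) = (-3 + h)*(-7 + h) = (-7 + h)*(-3 + h))
Y(F) = -F/180 (Y(F) = -F/(3*(21 + 13² - 10*13)) = -F/(3*(21 + 169 - 130)) = -F/(3*60) = -F/180)
(Y(R(6)) + 12909) + q = (-1/180*6 + 12909) + 4588 = (-1/30 + 12909) + 4588 = 387269/30 + 4588 = 524909/30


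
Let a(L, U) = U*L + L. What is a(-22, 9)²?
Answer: 48400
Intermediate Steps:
a(L, U) = L + L*U (a(L, U) = L*U + L = L + L*U)
a(-22, 9)² = (-22*(1 + 9))² = (-22*10)² = (-220)² = 48400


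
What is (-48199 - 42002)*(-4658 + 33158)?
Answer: -2570728500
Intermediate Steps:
(-48199 - 42002)*(-4658 + 33158) = -90201*28500 = -2570728500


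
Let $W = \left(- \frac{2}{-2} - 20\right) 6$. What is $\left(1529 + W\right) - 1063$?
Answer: $352$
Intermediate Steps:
$W = -114$ ($W = \left(\left(-2\right) \left(- \frac{1}{2}\right) - 20\right) 6 = \left(1 - 20\right) 6 = \left(-19\right) 6 = -114$)
$\left(1529 + W\right) - 1063 = \left(1529 - 114\right) - 1063 = 1415 - 1063 = 352$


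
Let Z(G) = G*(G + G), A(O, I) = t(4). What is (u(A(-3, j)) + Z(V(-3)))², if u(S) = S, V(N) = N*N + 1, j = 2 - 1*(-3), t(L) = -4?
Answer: 38416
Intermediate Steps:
j = 5 (j = 2 + 3 = 5)
A(O, I) = -4
V(N) = 1 + N² (V(N) = N² + 1 = 1 + N²)
Z(G) = 2*G² (Z(G) = G*(2*G) = 2*G²)
(u(A(-3, j)) + Z(V(-3)))² = (-4 + 2*(1 + (-3)²)²)² = (-4 + 2*(1 + 9)²)² = (-4 + 2*10²)² = (-4 + 2*100)² = (-4 + 200)² = 196² = 38416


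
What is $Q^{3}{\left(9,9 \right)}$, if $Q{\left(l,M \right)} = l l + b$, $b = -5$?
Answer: $438976$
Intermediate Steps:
$Q{\left(l,M \right)} = -5 + l^{2}$ ($Q{\left(l,M \right)} = l l - 5 = l^{2} - 5 = -5 + l^{2}$)
$Q^{3}{\left(9,9 \right)} = \left(-5 + 9^{2}\right)^{3} = \left(-5 + 81\right)^{3} = 76^{3} = 438976$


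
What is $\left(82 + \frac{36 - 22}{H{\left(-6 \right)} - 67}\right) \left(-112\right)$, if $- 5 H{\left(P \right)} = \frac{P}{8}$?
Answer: $- \frac{1749664}{191} \approx -9160.5$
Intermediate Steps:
$H{\left(P \right)} = - \frac{P}{40}$ ($H{\left(P \right)} = - \frac{P \frac{1}{8}}{5} = - \frac{\frac{1}{8} P}{5} = - \frac{P}{40}$)
$\left(82 + \frac{36 - 22}{H{\left(-6 \right)} - 67}\right) \left(-112\right) = \left(82 + \frac{36 - 22}{\left(- \frac{1}{40}\right) \left(-6\right) - 67}\right) \left(-112\right) = \left(82 + \frac{14}{\frac{3}{20} - 67}\right) \left(-112\right) = \left(82 + \frac{14}{- \frac{1337}{20}}\right) \left(-112\right) = \left(82 + 14 \left(- \frac{20}{1337}\right)\right) \left(-112\right) = \left(82 - \frac{40}{191}\right) \left(-112\right) = \frac{15622}{191} \left(-112\right) = - \frac{1749664}{191}$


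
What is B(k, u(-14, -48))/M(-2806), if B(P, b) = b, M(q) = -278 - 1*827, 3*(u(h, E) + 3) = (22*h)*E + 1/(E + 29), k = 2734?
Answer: -280724/62985 ≈ -4.4570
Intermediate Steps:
u(h, E) = -3 + 1/(3*(29 + E)) + 22*E*h/3 (u(h, E) = -3 + ((22*h)*E + 1/(E + 29))/3 = -3 + (22*E*h + 1/(29 + E))/3 = -3 + (1/(29 + E) + 22*E*h)/3 = -3 + (1/(3*(29 + E)) + 22*E*h/3) = -3 + 1/(3*(29 + E)) + 22*E*h/3)
M(q) = -1105 (M(q) = -278 - 827 = -1105)
B(k, u(-14, -48))/M(-2806) = ((-260 - 9*(-48) + 22*(-14)*(-48)**2 + 638*(-48)*(-14))/(3*(29 - 48)))/(-1105) = ((1/3)*(-260 + 432 + 22*(-14)*2304 + 428736)/(-19))*(-1/1105) = ((1/3)*(-1/19)*(-260 + 432 - 709632 + 428736))*(-1/1105) = ((1/3)*(-1/19)*(-280724))*(-1/1105) = (280724/57)*(-1/1105) = -280724/62985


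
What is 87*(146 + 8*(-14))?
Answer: 2958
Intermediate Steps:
87*(146 + 8*(-14)) = 87*(146 - 112) = 87*34 = 2958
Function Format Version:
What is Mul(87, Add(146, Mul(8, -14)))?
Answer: 2958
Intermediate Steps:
Mul(87, Add(146, Mul(8, -14))) = Mul(87, Add(146, -112)) = Mul(87, 34) = 2958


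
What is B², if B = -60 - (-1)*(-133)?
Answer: 37249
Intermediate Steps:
B = -193 (B = -60 - 1*133 = -60 - 133 = -193)
B² = (-193)² = 37249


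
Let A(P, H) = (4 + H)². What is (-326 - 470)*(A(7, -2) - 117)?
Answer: 89948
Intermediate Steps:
(-326 - 470)*(A(7, -2) - 117) = (-326 - 470)*((4 - 2)² - 117) = -796*(2² - 117) = -796*(4 - 117) = -796*(-113) = 89948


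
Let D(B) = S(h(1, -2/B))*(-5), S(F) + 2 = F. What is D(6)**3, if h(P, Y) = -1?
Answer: 3375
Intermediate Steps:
S(F) = -2 + F
D(B) = 15 (D(B) = (-2 - 1)*(-5) = -3*(-5) = 15)
D(6)**3 = 15**3 = 3375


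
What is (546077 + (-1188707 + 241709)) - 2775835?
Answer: -3176756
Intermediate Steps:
(546077 + (-1188707 + 241709)) - 2775835 = (546077 - 946998) - 2775835 = -400921 - 2775835 = -3176756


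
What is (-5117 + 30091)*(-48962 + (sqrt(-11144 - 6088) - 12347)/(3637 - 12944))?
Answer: -11380077073338/9307 - 99896*I*sqrt(1077)/9307 ≈ -1.2227e+9 - 352.25*I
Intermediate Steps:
(-5117 + 30091)*(-48962 + (sqrt(-11144 - 6088) - 12347)/(3637 - 12944)) = 24974*(-48962 + (sqrt(-17232) - 12347)/(-9307)) = 24974*(-48962 + (4*I*sqrt(1077) - 12347)*(-1/9307)) = 24974*(-48962 + (-12347 + 4*I*sqrt(1077))*(-1/9307)) = 24974*(-48962 + (12347/9307 - 4*I*sqrt(1077)/9307)) = 24974*(-455676987/9307 - 4*I*sqrt(1077)/9307) = -11380077073338/9307 - 99896*I*sqrt(1077)/9307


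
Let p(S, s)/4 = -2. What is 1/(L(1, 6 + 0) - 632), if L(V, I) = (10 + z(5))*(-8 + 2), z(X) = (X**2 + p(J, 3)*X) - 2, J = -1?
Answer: -1/590 ≈ -0.0016949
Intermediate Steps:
p(S, s) = -8 (p(S, s) = 4*(-2) = -8)
z(X) = -2 + X**2 - 8*X (z(X) = (X**2 - 8*X) - 2 = -2 + X**2 - 8*X)
L(V, I) = 42 (L(V, I) = (10 + (-2 + 5**2 - 8*5))*(-8 + 2) = (10 + (-2 + 25 - 40))*(-6) = (10 - 17)*(-6) = -7*(-6) = 42)
1/(L(1, 6 + 0) - 632) = 1/(42 - 632) = 1/(-590) = -1/590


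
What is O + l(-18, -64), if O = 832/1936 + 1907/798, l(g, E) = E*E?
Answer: 395773811/96558 ≈ 4098.8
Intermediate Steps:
l(g, E) = E**2
O = 272243/96558 (O = 832*(1/1936) + 1907*(1/798) = 52/121 + 1907/798 = 272243/96558 ≈ 2.8195)
O + l(-18, -64) = 272243/96558 + (-64)**2 = 272243/96558 + 4096 = 395773811/96558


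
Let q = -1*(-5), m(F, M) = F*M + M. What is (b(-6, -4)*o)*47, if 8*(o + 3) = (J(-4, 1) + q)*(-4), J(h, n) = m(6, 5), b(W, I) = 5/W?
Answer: 5405/6 ≈ 900.83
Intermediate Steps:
m(F, M) = M + F*M
J(h, n) = 35 (J(h, n) = 5*(1 + 6) = 5*7 = 35)
q = 5
o = -23 (o = -3 + ((35 + 5)*(-4))/8 = -3 + (40*(-4))/8 = -3 + (⅛)*(-160) = -3 - 20 = -23)
(b(-6, -4)*o)*47 = ((5/(-6))*(-23))*47 = ((5*(-⅙))*(-23))*47 = -⅚*(-23)*47 = (115/6)*47 = 5405/6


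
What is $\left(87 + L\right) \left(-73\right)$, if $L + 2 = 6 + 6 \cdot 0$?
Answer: $-6643$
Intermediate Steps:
$L = 4$ ($L = -2 + \left(6 + 6 \cdot 0\right) = -2 + \left(6 + 0\right) = -2 + 6 = 4$)
$\left(87 + L\right) \left(-73\right) = \left(87 + 4\right) \left(-73\right) = 91 \left(-73\right) = -6643$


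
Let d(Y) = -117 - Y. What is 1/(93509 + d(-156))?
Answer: 1/93548 ≈ 1.0690e-5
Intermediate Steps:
1/(93509 + d(-156)) = 1/(93509 + (-117 - 1*(-156))) = 1/(93509 + (-117 + 156)) = 1/(93509 + 39) = 1/93548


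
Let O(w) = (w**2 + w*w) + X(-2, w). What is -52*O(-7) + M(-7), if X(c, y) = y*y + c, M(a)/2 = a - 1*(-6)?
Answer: -7542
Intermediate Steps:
M(a) = 12 + 2*a (M(a) = 2*(a - 1*(-6)) = 2*(a + 6) = 2*(6 + a) = 12 + 2*a)
X(c, y) = c + y**2 (X(c, y) = y**2 + c = c + y**2)
O(w) = -2 + 3*w**2 (O(w) = (w**2 + w*w) + (-2 + w**2) = (w**2 + w**2) + (-2 + w**2) = 2*w**2 + (-2 + w**2) = -2 + 3*w**2)
-52*O(-7) + M(-7) = -52*(-2 + 3*(-7)**2) + (12 + 2*(-7)) = -52*(-2 + 3*49) + (12 - 14) = -52*(-2 + 147) - 2 = -52*145 - 2 = -7540 - 2 = -7542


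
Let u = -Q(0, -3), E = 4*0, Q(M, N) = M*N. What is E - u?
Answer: 0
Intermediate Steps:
E = 0
u = 0 (u = -0*(-3) = -1*0 = 0)
E - u = 0 - 1*0 = 0 + 0 = 0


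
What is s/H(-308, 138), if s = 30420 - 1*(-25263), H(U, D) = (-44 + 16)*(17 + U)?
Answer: 18561/2716 ≈ 6.8339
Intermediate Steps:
H(U, D) = -476 - 28*U (H(U, D) = -28*(17 + U) = -476 - 28*U)
s = 55683 (s = 30420 + 25263 = 55683)
s/H(-308, 138) = 55683/(-476 - 28*(-308)) = 55683/(-476 + 8624) = 55683/8148 = 55683*(1/8148) = 18561/2716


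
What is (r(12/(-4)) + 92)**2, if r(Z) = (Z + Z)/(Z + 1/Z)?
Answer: 219961/25 ≈ 8798.4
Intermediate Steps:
r(Z) = 2*Z/(Z + 1/Z) (r(Z) = (2*Z)/(Z + 1/Z) = 2*Z/(Z + 1/Z))
(r(12/(-4)) + 92)**2 = (2*(12/(-4))**2/(1 + (12/(-4))**2) + 92)**2 = (2*(12*(-1/4))**2/(1 + (12*(-1/4))**2) + 92)**2 = (2*(-3)**2/(1 + (-3)**2) + 92)**2 = (2*9/(1 + 9) + 92)**2 = (2*9/10 + 92)**2 = (2*9*(1/10) + 92)**2 = (9/5 + 92)**2 = (469/5)**2 = 219961/25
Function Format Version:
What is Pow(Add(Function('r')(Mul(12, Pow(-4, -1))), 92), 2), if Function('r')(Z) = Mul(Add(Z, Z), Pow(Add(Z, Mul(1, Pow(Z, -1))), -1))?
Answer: Rational(219961, 25) ≈ 8798.4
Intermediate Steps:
Function('r')(Z) = Mul(2, Z, Pow(Add(Z, Pow(Z, -1)), -1)) (Function('r')(Z) = Mul(Mul(2, Z), Pow(Add(Z, Pow(Z, -1)), -1)) = Mul(2, Z, Pow(Add(Z, Pow(Z, -1)), -1)))
Pow(Add(Function('r')(Mul(12, Pow(-4, -1))), 92), 2) = Pow(Add(Mul(2, Pow(Mul(12, Pow(-4, -1)), 2), Pow(Add(1, Pow(Mul(12, Pow(-4, -1)), 2)), -1)), 92), 2) = Pow(Add(Mul(2, Pow(Mul(12, Rational(-1, 4)), 2), Pow(Add(1, Pow(Mul(12, Rational(-1, 4)), 2)), -1)), 92), 2) = Pow(Add(Mul(2, Pow(-3, 2), Pow(Add(1, Pow(-3, 2)), -1)), 92), 2) = Pow(Add(Mul(2, 9, Pow(Add(1, 9), -1)), 92), 2) = Pow(Add(Mul(2, 9, Pow(10, -1)), 92), 2) = Pow(Add(Mul(2, 9, Rational(1, 10)), 92), 2) = Pow(Add(Rational(9, 5), 92), 2) = Pow(Rational(469, 5), 2) = Rational(219961, 25)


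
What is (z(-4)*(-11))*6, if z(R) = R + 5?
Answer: -66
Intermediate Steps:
z(R) = 5 + R
(z(-4)*(-11))*6 = ((5 - 4)*(-11))*6 = (1*(-11))*6 = -11*6 = -66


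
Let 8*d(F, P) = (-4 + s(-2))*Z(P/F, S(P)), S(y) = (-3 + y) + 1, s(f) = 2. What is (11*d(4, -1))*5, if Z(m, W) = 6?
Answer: -165/2 ≈ -82.500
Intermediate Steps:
S(y) = -2 + y
d(F, P) = -3/2 (d(F, P) = ((-4 + 2)*6)/8 = (-2*6)/8 = (1/8)*(-12) = -3/2)
(11*d(4, -1))*5 = (11*(-3/2))*5 = -33/2*5 = -165/2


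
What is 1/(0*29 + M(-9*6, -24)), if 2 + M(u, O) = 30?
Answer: 1/28 ≈ 0.035714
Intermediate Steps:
M(u, O) = 28 (M(u, O) = -2 + 30 = 28)
1/(0*29 + M(-9*6, -24)) = 1/(0*29 + 28) = 1/(0 + 28) = 1/28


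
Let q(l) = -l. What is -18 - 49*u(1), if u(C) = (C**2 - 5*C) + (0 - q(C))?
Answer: 129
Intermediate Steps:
u(C) = C**2 - 4*C (u(C) = (C**2 - 5*C) + (0 - (-1)*C) = (C**2 - 5*C) + (0 + C) = (C**2 - 5*C) + C = C**2 - 4*C)
-18 - 49*u(1) = -18 - 49*(-4 + 1) = -18 - 49*(-3) = -18 + 147 = 129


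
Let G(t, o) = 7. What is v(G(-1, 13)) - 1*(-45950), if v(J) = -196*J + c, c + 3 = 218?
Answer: 44793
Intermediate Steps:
c = 215 (c = -3 + 218 = 215)
v(J) = 215 - 196*J (v(J) = -196*J + 215 = 215 - 196*J)
v(G(-1, 13)) - 1*(-45950) = (215 - 196*7) - 1*(-45950) = (215 - 1372) + 45950 = -1157 + 45950 = 44793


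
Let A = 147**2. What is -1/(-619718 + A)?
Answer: 1/598109 ≈ 1.6719e-6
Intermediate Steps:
A = 21609
-1/(-619718 + A) = -1/(-619718 + 21609) = -1/(-598109) = -1*(-1/598109) = 1/598109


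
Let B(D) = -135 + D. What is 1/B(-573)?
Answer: -1/708 ≈ -0.0014124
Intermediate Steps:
1/B(-573) = 1/(-135 - 573) = 1/(-708) = -1/708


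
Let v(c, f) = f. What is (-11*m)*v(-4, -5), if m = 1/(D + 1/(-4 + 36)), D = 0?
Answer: 1760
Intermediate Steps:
m = 32 (m = 1/(0 + 1/(-4 + 36)) = 1/(0 + 1/32) = 1/(1/32) = 32)
(-11*m)*v(-4, -5) = -11*32*(-5) = -352*(-5) = 1760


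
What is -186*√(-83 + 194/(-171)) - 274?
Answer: -274 - 62*I*√273353/19 ≈ -274.0 - 1706.1*I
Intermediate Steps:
-186*√(-83 + 194/(-171)) - 274 = -186*√(-83 + 194*(-1/171)) - 274 = -186*√(-83 - 194/171) - 274 = -62*I*√273353/19 - 274 = -274 - 62*I*√273353/19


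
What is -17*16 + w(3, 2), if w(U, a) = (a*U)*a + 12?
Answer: -248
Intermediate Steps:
w(U, a) = 12 + U*a² (w(U, a) = (U*a)*a + 12 = U*a² + 12 = 12 + U*a²)
-17*16 + w(3, 2) = -17*16 + (12 + 3*2²) = -272 + (12 + 3*4) = -272 + (12 + 12) = -272 + 24 = -248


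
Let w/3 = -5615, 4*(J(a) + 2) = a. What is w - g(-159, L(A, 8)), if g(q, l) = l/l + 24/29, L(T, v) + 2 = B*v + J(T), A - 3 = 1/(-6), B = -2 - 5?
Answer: -488558/29 ≈ -16847.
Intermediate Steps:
J(a) = -2 + a/4
B = -7
A = 17/6 (A = 3 + 1/(-6) = 3 - 1/6 = 17/6 ≈ 2.8333)
w = -16845 (w = 3*(-5615) = -16845)
L(T, v) = -4 - 7*v + T/4 (L(T, v) = -2 + (-7*v + (-2 + T/4)) = -2 + (-2 - 7*v + T/4) = -4 - 7*v + T/4)
g(q, l) = 53/29 (g(q, l) = 1 + 24*(1/29) = 1 + 24/29 = 53/29)
w - g(-159, L(A, 8)) = -16845 - 1*53/29 = -16845 - 53/29 = -488558/29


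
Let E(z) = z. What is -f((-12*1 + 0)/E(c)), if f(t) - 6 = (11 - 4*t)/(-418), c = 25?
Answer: -3283/550 ≈ -5.9691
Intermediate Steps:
f(t) = 227/38 + 2*t/209 (f(t) = 6 + (11 - 4*t)/(-418) = 6 + (11 - 4*t)*(-1/418) = 6 + (-1/38 + 2*t/209) = 227/38 + 2*t/209)
-f((-12*1 + 0)/E(c)) = -(227/38 + 2*((-12*1 + 0)/25)/209) = -(227/38 + 2*((-12 + 0)*(1/25))/209) = -(227/38 + 2*(-12*1/25)/209) = -(227/38 + (2/209)*(-12/25)) = -(227/38 - 24/5225) = -1*3283/550 = -3283/550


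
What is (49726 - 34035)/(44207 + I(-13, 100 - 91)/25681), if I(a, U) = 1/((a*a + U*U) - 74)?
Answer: 70921060496/199809274193 ≈ 0.35494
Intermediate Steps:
I(a, U) = 1/(-74 + U² + a²) (I(a, U) = 1/((a² + U²) - 74) = 1/((U² + a²) - 74) = 1/(-74 + U² + a²))
(49726 - 34035)/(44207 + I(-13, 100 - 91)/25681) = (49726 - 34035)/(44207 + 1/((-74 + (100 - 91)² + (-13)²)*25681)) = 15691/(44207 + (1/25681)/(-74 + 9² + 169)) = 15691/(44207 + (1/25681)/(-74 + 81 + 169)) = 15691/(44207 + (1/25681)/176) = 15691/(44207 + (1/176)*(1/25681)) = 15691/(44207 + 1/4519856) = 15691/(199809274193/4519856) = 15691*(4519856/199809274193) = 70921060496/199809274193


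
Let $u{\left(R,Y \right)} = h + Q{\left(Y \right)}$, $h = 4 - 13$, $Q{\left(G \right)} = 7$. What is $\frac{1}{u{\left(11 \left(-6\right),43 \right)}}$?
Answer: $- \frac{1}{2} \approx -0.5$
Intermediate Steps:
$h = -9$ ($h = 4 - 13 = -9$)
$u{\left(R,Y \right)} = -2$ ($u{\left(R,Y \right)} = -9 + 7 = -2$)
$\frac{1}{u{\left(11 \left(-6\right),43 \right)}} = \frac{1}{-2} = - \frac{1}{2}$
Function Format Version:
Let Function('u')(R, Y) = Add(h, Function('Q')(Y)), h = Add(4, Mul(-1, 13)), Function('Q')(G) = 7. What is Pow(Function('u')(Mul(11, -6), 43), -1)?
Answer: Rational(-1, 2) ≈ -0.50000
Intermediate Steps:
h = -9 (h = Add(4, -13) = -9)
Function('u')(R, Y) = -2 (Function('u')(R, Y) = Add(-9, 7) = -2)
Pow(Function('u')(Mul(11, -6), 43), -1) = Pow(-2, -1) = Rational(-1, 2)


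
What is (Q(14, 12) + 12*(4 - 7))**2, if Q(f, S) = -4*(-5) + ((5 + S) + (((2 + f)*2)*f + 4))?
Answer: 205209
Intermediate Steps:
Q(f, S) = 29 + S + f*(4 + 2*f) (Q(f, S) = 20 + ((5 + S) + ((4 + 2*f)*f + 4)) = 20 + ((5 + S) + (f*(4 + 2*f) + 4)) = 20 + ((5 + S) + (4 + f*(4 + 2*f))) = 20 + (9 + S + f*(4 + 2*f)) = 29 + S + f*(4 + 2*f))
(Q(14, 12) + 12*(4 - 7))**2 = ((29 + 12 + 2*14**2 + 4*14) + 12*(4 - 7))**2 = ((29 + 12 + 2*196 + 56) + 12*(-3))**2 = ((29 + 12 + 392 + 56) - 36)**2 = (489 - 36)**2 = 453**2 = 205209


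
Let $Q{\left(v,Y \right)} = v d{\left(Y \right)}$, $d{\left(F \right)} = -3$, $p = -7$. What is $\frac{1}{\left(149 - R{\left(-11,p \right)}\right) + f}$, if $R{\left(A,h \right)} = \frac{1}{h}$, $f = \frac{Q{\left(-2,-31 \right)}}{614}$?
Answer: $\frac{2149}{320529} \approx 0.0067045$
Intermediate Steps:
$Q{\left(v,Y \right)} = - 3 v$ ($Q{\left(v,Y \right)} = v \left(-3\right) = - 3 v$)
$f = \frac{3}{307}$ ($f = \frac{\left(-3\right) \left(-2\right)}{614} = 6 \cdot \frac{1}{614} = \frac{3}{307} \approx 0.009772$)
$\frac{1}{\left(149 - R{\left(-11,p \right)}\right) + f} = \frac{1}{\left(149 - \frac{1}{-7}\right) + \frac{3}{307}} = \frac{1}{\left(149 - - \frac{1}{7}\right) + \frac{3}{307}} = \frac{1}{\left(149 + \frac{1}{7}\right) + \frac{3}{307}} = \frac{1}{\frac{1044}{7} + \frac{3}{307}} = \frac{1}{\frac{320529}{2149}} = \frac{2149}{320529}$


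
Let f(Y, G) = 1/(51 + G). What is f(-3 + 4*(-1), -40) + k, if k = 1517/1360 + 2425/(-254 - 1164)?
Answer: -5343677/10606640 ≈ -0.50381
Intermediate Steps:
k = -573447/964240 (k = 1517*(1/1360) + 2425/(-1418) = 1517/1360 + 2425*(-1/1418) = 1517/1360 - 2425/1418 = -573447/964240 ≈ -0.59471)
f(-3 + 4*(-1), -40) + k = 1/(51 - 40) - 573447/964240 = 1/11 - 573447/964240 = -5343677/10606640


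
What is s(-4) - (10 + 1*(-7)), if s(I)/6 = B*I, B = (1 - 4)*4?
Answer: 285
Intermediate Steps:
B = -12 (B = -3*4 = -12)
s(I) = -72*I (s(I) = 6*(-12*I) = -72*I)
s(-4) - (10 + 1*(-7)) = -72*(-4) - (10 + 1*(-7)) = 288 - (10 - 7) = 288 - 1*3 = 288 - 3 = 285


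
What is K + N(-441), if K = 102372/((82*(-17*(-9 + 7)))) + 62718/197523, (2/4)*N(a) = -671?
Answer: -3522724667/2699481 ≈ -1305.0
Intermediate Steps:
N(a) = -1342 (N(a) = 2*(-671) = -1342)
K = 99978835/2699481 (K = 102372/((82*(-17*(-2)))) + 62718*(1/197523) = 102372/((82*34)) + 20906/65841 = 102372/2788 + 20906/65841 = 102372*(1/2788) + 20906/65841 = 25593/697 + 20906/65841 = 99978835/2699481 ≈ 37.036)
K + N(-441) = 99978835/2699481 - 1342 = -3522724667/2699481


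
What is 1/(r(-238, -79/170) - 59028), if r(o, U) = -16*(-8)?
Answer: -1/58900 ≈ -1.6978e-5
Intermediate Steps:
r(o, U) = 128
1/(r(-238, -79/170) - 59028) = 1/(128 - 59028) = 1/(-58900) = -1/58900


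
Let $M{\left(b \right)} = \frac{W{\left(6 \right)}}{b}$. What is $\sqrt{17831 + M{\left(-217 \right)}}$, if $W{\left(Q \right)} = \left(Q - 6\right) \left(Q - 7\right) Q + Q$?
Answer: $\frac{\sqrt{839642657}}{217} \approx 133.53$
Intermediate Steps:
$W{\left(Q \right)} = Q + Q \left(-7 + Q\right) \left(-6 + Q\right)$ ($W{\left(Q \right)} = \left(-6 + Q\right) \left(-7 + Q\right) Q + Q = \left(-7 + Q\right) \left(-6 + Q\right) Q + Q = Q \left(-7 + Q\right) \left(-6 + Q\right) + Q = Q + Q \left(-7 + Q\right) \left(-6 + Q\right)$)
$M{\left(b \right)} = \frac{6}{b}$ ($M{\left(b \right)} = \frac{6 \left(43 + 6^{2} - 78\right)}{b} = \frac{6 \left(43 + 36 - 78\right)}{b} = \frac{6 \cdot 1}{b} = \frac{6}{b}$)
$\sqrt{17831 + M{\left(-217 \right)}} = \sqrt{17831 + \frac{6}{-217}} = \sqrt{17831 + 6 \left(- \frac{1}{217}\right)} = \sqrt{17831 - \frac{6}{217}} = \sqrt{\frac{3869321}{217}} = \frac{\sqrt{839642657}}{217}$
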